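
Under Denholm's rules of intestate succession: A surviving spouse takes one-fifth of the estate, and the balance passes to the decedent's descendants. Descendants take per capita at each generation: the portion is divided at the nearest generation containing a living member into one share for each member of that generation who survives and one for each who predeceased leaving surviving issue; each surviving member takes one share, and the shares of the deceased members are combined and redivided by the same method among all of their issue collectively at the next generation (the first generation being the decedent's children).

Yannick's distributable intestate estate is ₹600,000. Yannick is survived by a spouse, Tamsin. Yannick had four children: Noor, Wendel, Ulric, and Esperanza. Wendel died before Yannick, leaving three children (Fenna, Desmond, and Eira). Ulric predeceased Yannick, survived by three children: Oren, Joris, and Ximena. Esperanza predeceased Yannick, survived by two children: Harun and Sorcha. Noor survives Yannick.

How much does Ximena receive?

Tamsin takes one-fifth of ₹600,000 = ₹120,000. The remaining ₹480,000 passes to the descendants.
The descendants' portion (₹480,000) is divided at the children's generation into 4 shares of ₹120,000. Noor takes ₹120,000. The 3 shares of the deceased (Wendel, Ulric, and Esperanza) are combined into a pool of ₹360,000.
That pool (₹360,000) is divided at the grandchildren's generation equally among Fenna, Desmond, Eira, Oren, Joris, Ximena, Harun, and Sorcha: ₹45,000 each.

Ximena receives ₹45,000.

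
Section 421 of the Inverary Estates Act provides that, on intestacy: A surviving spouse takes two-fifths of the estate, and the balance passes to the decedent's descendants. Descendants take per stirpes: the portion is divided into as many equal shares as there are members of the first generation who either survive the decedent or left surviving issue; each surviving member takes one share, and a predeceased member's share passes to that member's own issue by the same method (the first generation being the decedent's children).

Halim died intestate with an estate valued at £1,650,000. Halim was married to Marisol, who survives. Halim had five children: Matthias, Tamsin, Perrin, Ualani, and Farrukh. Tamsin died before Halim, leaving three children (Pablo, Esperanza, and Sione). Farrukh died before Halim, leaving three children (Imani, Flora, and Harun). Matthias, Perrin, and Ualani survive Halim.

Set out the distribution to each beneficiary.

Marisol: £660,000; Matthias: £198,000; Pablo: £66,000; Esperanza: £66,000; Sione: £66,000; Perrin: £198,000; Ualani: £198,000; Imani: £66,000; Flora: £66,000; Harun: £66,000

Marisol takes two-fifths of £1,650,000 = £660,000. The remaining £990,000 passes to the descendants.
The descendants' portion (£990,000) is divided into 5 shares of £198,000: Matthias, Perrin, and Ualani each take £198,000; Tamsin's £198,000 share passes to Tamsin's issue; Farrukh's £198,000 share passes to Farrukh's issue.
Tamsin's share (£198,000) is divided into 3 shares of £66,000: Pablo, Esperanza, and Sione each take £66,000.
Farrukh's share (£198,000) is divided into 3 shares of £66,000: Imani, Flora, and Harun each take £66,000.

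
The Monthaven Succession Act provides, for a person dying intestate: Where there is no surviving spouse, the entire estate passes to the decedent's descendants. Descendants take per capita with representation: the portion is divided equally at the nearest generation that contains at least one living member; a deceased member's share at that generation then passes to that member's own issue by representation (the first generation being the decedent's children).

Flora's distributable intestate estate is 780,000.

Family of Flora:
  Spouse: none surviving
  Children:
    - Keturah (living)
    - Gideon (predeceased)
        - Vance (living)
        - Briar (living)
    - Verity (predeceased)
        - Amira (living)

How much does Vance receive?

The entire 780,000 passes to the descendants.
That amount (780,000) is divided into 3 shares of 260,000: Keturah takes 260,000; Gideon's 260,000 share passes to Gideon's issue; Verity's 260,000 share passes to Verity's issue.
Gideon's share (260,000) is divided into 2 shares of 130,000: Vance and Briar each take 130,000.
Verity's share (260,000) passes entirely to Amira.

Vance receives 130,000.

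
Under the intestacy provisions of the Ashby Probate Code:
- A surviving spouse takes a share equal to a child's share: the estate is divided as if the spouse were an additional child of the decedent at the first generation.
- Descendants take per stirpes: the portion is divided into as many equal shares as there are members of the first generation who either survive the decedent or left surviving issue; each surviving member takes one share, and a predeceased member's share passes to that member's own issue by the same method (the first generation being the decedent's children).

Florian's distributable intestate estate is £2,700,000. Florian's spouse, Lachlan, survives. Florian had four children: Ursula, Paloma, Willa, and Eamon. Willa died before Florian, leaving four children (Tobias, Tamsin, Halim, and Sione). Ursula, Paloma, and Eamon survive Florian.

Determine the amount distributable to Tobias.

Tobias receives £135,000.

The spouse counts as an additional share at the children's level, so there are 5 primary shares of £540,000. Lachlan takes one such share (£540,000).
The children's combined portion (£2,160,000) is divided into 4 shares of £540,000: Ursula, Paloma, and Eamon each take £540,000; Willa's £540,000 share passes to Willa's issue.
Willa's share (£540,000) is divided into 4 shares of £135,000: Tobias, Tamsin, Halim, and Sione each take £135,000.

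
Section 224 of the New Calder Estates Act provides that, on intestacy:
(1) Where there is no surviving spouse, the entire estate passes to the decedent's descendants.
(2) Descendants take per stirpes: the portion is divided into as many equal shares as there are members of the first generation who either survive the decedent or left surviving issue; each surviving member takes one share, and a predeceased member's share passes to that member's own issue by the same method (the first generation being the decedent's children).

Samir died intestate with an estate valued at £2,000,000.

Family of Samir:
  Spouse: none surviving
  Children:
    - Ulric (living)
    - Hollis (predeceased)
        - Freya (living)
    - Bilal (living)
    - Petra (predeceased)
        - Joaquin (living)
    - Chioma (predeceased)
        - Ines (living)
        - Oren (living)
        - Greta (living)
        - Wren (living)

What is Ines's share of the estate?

Ines receives £100,000.

The entire £2,000,000 passes to the descendants.
That amount (£2,000,000) is divided into 5 shares of £400,000: Ulric and Bilal each take £400,000; Hollis's £400,000 share passes to Hollis's issue; Petra's £400,000 share passes to Petra's issue; Chioma's £400,000 share passes to Chioma's issue.
Hollis's share (£400,000) passes entirely to Freya.
Petra's share (£400,000) passes entirely to Joaquin.
Chioma's share (£400,000) is divided into 4 shares of £100,000: Ines, Oren, Greta, and Wren each take £100,000.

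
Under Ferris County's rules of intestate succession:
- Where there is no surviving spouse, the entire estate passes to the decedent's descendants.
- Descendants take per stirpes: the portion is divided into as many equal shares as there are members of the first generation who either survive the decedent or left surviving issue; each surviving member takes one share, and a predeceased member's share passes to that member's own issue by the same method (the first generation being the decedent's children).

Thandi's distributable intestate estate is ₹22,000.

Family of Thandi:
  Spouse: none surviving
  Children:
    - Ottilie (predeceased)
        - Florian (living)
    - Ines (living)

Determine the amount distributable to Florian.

Florian receives ₹11,000.

The entire ₹22,000 passes to the descendants.
That amount (₹22,000) is divided into 2 shares of ₹11,000: Ines takes ₹11,000; Ottilie's ₹11,000 share passes to Ottilie's issue.
Ottilie's share (₹11,000) passes entirely to Florian.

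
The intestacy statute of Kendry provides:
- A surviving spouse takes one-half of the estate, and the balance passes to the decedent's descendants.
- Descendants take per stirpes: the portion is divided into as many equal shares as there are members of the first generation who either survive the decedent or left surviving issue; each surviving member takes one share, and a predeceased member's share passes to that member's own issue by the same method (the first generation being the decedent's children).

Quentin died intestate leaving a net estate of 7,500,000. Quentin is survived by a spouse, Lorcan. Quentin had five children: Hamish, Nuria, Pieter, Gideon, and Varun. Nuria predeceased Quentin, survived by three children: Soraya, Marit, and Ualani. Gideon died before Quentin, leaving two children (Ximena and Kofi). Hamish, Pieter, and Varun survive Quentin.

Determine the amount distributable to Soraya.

Soraya receives 250,000.

Lorcan takes one-half of 7,500,000 = 3,750,000. The remaining 3,750,000 passes to the descendants.
The descendants' portion (3,750,000) is divided into 5 shares of 750,000: Hamish, Pieter, and Varun each take 750,000; Nuria's 750,000 share passes to Nuria's issue; Gideon's 750,000 share passes to Gideon's issue.
Nuria's share (750,000) is divided into 3 shares of 250,000: Soraya, Marit, and Ualani each take 250,000.
Gideon's share (750,000) is divided into 2 shares of 375,000: Ximena and Kofi each take 375,000.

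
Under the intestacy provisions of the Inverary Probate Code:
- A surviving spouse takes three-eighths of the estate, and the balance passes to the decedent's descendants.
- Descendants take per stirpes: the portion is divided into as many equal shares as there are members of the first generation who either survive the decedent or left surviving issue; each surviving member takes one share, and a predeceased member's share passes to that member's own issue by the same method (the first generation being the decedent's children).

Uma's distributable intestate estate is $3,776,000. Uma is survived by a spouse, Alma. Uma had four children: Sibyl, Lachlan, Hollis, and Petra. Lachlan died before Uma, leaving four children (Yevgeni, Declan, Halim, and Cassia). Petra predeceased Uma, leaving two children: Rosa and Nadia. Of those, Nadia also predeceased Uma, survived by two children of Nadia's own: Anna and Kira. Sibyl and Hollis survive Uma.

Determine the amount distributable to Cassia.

Alma takes three-eighths of $3,776,000 = $1,416,000. The remaining $2,360,000 passes to the descendants.
The descendants' portion ($2,360,000) is divided into 4 shares of $590,000: Sibyl and Hollis each take $590,000; Lachlan's $590,000 share passes to Lachlan's issue; Petra's $590,000 share passes to Petra's issue.
Lachlan's share ($590,000) is divided into 4 shares of $147,500: Yevgeni, Declan, Halim, and Cassia each take $147,500.
Petra's share ($590,000) is divided into 2 shares of $295,000: Rosa takes $295,000; Nadia's $295,000 share passes to Nadia's issue.
Nadia's share ($295,000) is divided into 2 shares of $147,500: Anna and Kira each take $147,500.

Cassia receives $147,500.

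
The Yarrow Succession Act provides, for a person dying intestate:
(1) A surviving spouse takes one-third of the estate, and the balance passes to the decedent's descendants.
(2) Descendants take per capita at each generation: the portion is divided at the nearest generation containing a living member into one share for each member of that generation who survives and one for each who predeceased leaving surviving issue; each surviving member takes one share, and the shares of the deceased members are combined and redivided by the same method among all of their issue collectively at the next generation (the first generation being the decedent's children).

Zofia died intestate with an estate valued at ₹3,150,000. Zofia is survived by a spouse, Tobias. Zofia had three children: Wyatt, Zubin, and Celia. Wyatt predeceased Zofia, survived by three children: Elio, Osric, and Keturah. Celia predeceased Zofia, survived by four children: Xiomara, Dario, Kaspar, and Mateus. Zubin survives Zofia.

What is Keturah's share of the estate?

Keturah receives ₹200,000.

Tobias takes one-third of ₹3,150,000 = ₹1,050,000. The remaining ₹2,100,000 passes to the descendants.
The descendants' portion (₹2,100,000) is divided at the children's generation into 3 shares of ₹700,000. Zubin takes ₹700,000. The 2 shares of the deceased (Wyatt and Celia) are combined into a pool of ₹1,400,000.
That pool (₹1,400,000) is divided at the grandchildren's generation equally among Elio, Osric, Keturah, Xiomara, Dario, Kaspar, and Mateus: ₹200,000 each.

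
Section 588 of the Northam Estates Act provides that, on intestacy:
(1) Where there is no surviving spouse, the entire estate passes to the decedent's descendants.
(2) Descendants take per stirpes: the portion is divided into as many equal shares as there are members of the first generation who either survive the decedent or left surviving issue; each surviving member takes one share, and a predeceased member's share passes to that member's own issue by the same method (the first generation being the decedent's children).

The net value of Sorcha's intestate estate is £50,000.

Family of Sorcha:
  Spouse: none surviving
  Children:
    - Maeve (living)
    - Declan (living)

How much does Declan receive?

The entire £50,000 passes to the descendants.
That amount (£50,000) is divided into 2 shares of £25,000: Maeve and Declan each take £25,000.

Declan receives £25,000.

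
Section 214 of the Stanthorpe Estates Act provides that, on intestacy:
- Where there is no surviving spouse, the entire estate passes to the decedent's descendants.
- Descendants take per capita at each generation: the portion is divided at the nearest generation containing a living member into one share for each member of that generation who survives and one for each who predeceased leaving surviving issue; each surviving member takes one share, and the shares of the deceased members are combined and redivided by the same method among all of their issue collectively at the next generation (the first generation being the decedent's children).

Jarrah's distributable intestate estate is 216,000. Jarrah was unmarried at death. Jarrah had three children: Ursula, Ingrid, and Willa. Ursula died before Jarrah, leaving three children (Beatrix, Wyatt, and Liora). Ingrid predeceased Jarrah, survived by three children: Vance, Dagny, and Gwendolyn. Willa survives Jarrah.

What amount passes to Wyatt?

Wyatt receives 24,000.

The entire 216,000 passes to the descendants.
That amount (216,000) is divided at the children's generation into 3 shares of 72,000. Willa takes 72,000. The 2 shares of the deceased (Ursula and Ingrid) are combined into a pool of 144,000.
That pool (144,000) is divided at the grandchildren's generation equally among Beatrix, Wyatt, Liora, Vance, Dagny, and Gwendolyn: 24,000 each.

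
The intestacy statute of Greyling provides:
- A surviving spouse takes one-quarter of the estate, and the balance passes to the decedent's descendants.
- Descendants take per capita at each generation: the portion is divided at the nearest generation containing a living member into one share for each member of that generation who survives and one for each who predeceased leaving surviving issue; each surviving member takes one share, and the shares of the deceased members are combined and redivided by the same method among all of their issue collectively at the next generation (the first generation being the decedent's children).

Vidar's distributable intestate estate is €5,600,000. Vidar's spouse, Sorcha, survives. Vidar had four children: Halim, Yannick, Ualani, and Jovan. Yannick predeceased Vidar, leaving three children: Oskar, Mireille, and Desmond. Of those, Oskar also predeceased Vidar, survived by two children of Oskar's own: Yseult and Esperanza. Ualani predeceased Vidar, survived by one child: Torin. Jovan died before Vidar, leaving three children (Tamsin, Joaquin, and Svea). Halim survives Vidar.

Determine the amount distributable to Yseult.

Yseult receives €225,000.

Sorcha takes one-quarter of €5,600,000 = €1,400,000. The remaining €4,200,000 passes to the descendants.
The descendants' portion (€4,200,000) is divided at the children's generation into 4 shares of €1,050,000. Halim takes €1,050,000. The 3 shares of the deceased (Yannick, Ualani, and Jovan) are combined into a pool of €3,150,000.
That pool (€3,150,000) is divided at the grandchildren's generation into 7 shares of €450,000. Mireille, Desmond, Torin, Tamsin, Joaquin, and Svea each take €450,000. The remaining share for the deceased Oskar (€450,000) is carried to the next generation.
That pool (€450,000) is divided at the great-grandchildren's generation equally among Yseult and Esperanza: €225,000 each.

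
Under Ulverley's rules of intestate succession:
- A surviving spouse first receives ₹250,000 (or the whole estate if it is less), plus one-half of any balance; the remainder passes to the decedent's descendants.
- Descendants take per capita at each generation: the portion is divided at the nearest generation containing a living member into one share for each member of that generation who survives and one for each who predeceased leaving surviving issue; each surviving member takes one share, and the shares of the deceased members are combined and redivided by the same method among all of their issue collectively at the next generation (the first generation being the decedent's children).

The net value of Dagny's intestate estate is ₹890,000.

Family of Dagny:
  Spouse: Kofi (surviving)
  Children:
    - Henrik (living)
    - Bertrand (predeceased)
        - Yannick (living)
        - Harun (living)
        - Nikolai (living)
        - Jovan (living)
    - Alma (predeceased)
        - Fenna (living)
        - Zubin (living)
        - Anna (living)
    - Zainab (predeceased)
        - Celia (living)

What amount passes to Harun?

Harun receives ₹30,000.

Kofi first takes ₹250,000, leaving a balance of ₹640,000. Kofi then takes one-half of the balance (₹320,000), for a total of ₹570,000. The remaining ₹320,000 passes to the descendants.
The descendants' portion (₹320,000) is divided at the children's generation into 4 shares of ₹80,000. Henrik takes ₹80,000. The 3 shares of the deceased (Bertrand, Alma, and Zainab) are combined into a pool of ₹240,000.
That pool (₹240,000) is divided at the grandchildren's generation equally among Yannick, Harun, Nikolai, Jovan, Fenna, Zubin, Anna, and Celia: ₹30,000 each.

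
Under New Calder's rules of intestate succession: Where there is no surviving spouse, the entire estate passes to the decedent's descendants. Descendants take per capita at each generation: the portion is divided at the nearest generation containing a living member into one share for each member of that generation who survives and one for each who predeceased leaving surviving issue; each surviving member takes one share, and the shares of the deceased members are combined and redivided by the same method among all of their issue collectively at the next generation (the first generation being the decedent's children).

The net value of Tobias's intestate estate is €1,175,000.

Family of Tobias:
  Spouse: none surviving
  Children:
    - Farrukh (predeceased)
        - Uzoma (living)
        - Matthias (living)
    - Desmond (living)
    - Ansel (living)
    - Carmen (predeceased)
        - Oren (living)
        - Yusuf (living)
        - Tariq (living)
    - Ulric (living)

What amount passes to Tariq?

Tariq receives €94,000.

The entire €1,175,000 passes to the descendants.
That amount (€1,175,000) is divided at the children's generation into 5 shares of €235,000. Desmond, Ansel, and Ulric each take €235,000. The 2 shares of the deceased (Farrukh and Carmen) are combined into a pool of €470,000.
That pool (€470,000) is divided at the grandchildren's generation equally among Uzoma, Matthias, Oren, Yusuf, and Tariq: €94,000 each.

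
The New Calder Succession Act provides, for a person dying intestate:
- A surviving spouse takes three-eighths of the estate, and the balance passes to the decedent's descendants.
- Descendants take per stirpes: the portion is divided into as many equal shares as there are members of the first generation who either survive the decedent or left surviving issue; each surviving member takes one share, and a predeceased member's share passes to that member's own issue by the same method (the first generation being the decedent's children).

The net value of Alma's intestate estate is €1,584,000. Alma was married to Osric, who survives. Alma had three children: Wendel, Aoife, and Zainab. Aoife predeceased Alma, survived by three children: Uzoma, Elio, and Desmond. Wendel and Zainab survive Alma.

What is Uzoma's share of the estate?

Uzoma receives €110,000.

Osric takes three-eighths of €1,584,000 = €594,000. The remaining €990,000 passes to the descendants.
The descendants' portion (€990,000) is divided into 3 shares of €330,000: Wendel and Zainab each take €330,000; Aoife's €330,000 share passes to Aoife's issue.
Aoife's share (€330,000) is divided into 3 shares of €110,000: Uzoma, Elio, and Desmond each take €110,000.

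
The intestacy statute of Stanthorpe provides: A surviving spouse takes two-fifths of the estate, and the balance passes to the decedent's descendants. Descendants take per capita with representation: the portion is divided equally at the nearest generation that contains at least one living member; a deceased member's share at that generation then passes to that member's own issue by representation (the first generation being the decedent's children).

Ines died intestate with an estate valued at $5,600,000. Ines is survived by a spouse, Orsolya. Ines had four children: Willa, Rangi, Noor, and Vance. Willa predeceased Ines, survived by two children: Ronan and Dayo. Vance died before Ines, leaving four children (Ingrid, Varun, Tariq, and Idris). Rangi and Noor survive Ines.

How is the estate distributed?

Orsolya: $2,240,000; Ronan: $420,000; Dayo: $420,000; Rangi: $840,000; Noor: $840,000; Ingrid: $210,000; Varun: $210,000; Tariq: $210,000; Idris: $210,000

Orsolya takes two-fifths of $5,600,000 = $2,240,000. The remaining $3,360,000 passes to the descendants.
The descendants' portion ($3,360,000) is divided into 4 shares of $840,000: Rangi and Noor each take $840,000; Willa's $840,000 share passes to Willa's issue; Vance's $840,000 share passes to Vance's issue.
Willa's share ($840,000) is divided into 2 shares of $420,000: Ronan and Dayo each take $420,000.
Vance's share ($840,000) is divided into 4 shares of $210,000: Ingrid, Varun, Tariq, and Idris each take $210,000.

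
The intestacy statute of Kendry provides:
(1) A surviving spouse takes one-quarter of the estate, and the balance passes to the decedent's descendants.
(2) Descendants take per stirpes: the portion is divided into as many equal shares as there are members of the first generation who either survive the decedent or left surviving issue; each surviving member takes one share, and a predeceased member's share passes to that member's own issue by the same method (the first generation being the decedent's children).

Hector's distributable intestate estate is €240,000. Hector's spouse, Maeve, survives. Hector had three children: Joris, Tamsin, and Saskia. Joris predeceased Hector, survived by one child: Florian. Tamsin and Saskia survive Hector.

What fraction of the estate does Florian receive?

Maeve takes one-quarter of €240,000 = €60,000. The remaining €180,000 passes to the descendants.
The descendants' portion (€180,000) is divided into 3 shares of €60,000: Tamsin and Saskia each take €60,000; Joris's €60,000 share passes to Joris's issue.
Joris's share (€60,000) passes entirely to Florian.

Florian receives 1/4 of the estate.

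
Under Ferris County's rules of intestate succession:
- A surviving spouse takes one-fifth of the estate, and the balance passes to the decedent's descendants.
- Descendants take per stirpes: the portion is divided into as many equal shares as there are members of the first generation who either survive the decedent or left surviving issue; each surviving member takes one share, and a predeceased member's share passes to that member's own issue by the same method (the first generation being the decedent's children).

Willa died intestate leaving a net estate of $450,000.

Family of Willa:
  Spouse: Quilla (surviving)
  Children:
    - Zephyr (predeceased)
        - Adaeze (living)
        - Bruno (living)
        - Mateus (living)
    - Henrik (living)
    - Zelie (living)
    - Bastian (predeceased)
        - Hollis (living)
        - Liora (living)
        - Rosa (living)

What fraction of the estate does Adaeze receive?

Quilla takes one-fifth of $450,000 = $90,000. The remaining $360,000 passes to the descendants.
The descendants' portion ($360,000) is divided into 4 shares of $90,000: Henrik and Zelie each take $90,000; Zephyr's $90,000 share passes to Zephyr's issue; Bastian's $90,000 share passes to Bastian's issue.
Zephyr's share ($90,000) is divided into 3 shares of $30,000: Adaeze, Bruno, and Mateus each take $30,000.
Bastian's share ($90,000) is divided into 3 shares of $30,000: Hollis, Liora, and Rosa each take $30,000.

Adaeze receives 1/15 of the estate.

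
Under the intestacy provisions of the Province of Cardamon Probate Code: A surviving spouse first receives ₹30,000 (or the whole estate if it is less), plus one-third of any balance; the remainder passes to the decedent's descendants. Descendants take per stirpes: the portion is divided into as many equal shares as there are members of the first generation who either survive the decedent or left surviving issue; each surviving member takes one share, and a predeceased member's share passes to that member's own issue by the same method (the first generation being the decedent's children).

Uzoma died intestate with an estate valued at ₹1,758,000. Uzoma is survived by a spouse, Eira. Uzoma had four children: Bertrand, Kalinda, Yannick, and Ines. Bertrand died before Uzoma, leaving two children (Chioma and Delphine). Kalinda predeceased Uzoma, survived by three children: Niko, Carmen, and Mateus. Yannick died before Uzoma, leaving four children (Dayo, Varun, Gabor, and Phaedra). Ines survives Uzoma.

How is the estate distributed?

Eira first takes ₹30,000, leaving a balance of ₹1,728,000. Eira then takes one-third of the balance (₹576,000), for a total of ₹606,000. The remaining ₹1,152,000 passes to the descendants.
The descendants' portion (₹1,152,000) is divided into 4 shares of ₹288,000: Ines takes ₹288,000; Bertrand's ₹288,000 share passes to Bertrand's issue; Kalinda's ₹288,000 share passes to Kalinda's issue; Yannick's ₹288,000 share passes to Yannick's issue.
Bertrand's share (₹288,000) is divided into 2 shares of ₹144,000: Chioma and Delphine each take ₹144,000.
Kalinda's share (₹288,000) is divided into 3 shares of ₹96,000: Niko, Carmen, and Mateus each take ₹96,000.
Yannick's share (₹288,000) is divided into 4 shares of ₹72,000: Dayo, Varun, Gabor, and Phaedra each take ₹72,000.

Eira: ₹606,000; Chioma: ₹144,000; Delphine: ₹144,000; Niko: ₹96,000; Carmen: ₹96,000; Mateus: ₹96,000; Dayo: ₹72,000; Varun: ₹72,000; Gabor: ₹72,000; Phaedra: ₹72,000; Ines: ₹288,000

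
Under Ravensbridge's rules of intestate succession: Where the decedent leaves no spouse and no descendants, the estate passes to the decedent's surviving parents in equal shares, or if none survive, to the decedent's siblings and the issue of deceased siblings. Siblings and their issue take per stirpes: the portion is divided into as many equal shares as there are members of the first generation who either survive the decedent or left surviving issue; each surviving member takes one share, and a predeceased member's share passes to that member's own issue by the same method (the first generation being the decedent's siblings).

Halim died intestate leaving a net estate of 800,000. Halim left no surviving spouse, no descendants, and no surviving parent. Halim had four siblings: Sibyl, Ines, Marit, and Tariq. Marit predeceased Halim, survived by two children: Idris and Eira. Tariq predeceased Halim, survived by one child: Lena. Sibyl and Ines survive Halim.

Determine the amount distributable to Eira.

The entire 800,000 passes to the siblings and their issue.
That amount (800,000) is divided into 4 shares of 200,000: Sibyl and Ines each take 200,000; Marit's 200,000 share passes to Marit's issue; Tariq's 200,000 share passes to Tariq's issue.
Marit's share (200,000) is divided into 2 shares of 100,000: Idris and Eira each take 100,000.
Tariq's share (200,000) passes entirely to Lena.

Eira receives 100,000.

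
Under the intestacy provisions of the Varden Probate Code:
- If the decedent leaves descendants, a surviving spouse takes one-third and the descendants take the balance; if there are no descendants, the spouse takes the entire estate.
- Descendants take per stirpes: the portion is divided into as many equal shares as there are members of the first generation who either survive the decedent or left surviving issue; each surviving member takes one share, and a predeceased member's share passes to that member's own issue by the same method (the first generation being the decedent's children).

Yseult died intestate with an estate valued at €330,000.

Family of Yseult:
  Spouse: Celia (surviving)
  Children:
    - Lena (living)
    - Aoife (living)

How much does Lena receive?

Lena receives €110,000.

Celia takes one-third of €330,000 = €110,000. The remaining €220,000 passes to the descendants.
The descendants' portion (€220,000) is divided into 2 shares of €110,000: Lena and Aoife each take €110,000.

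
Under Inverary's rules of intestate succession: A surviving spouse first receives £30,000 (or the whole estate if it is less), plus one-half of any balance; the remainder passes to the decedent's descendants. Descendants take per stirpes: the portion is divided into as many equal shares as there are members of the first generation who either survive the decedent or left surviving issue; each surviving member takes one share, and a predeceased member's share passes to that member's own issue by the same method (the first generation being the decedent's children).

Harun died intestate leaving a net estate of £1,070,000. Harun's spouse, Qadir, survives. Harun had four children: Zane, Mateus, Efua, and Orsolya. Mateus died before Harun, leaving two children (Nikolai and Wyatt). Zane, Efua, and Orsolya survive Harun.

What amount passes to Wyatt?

Qadir first takes £30,000, leaving a balance of £1,040,000. Qadir then takes one-half of the balance (£520,000), for a total of £550,000. The remaining £520,000 passes to the descendants.
The descendants' portion (£520,000) is divided into 4 shares of £130,000: Zane, Efua, and Orsolya each take £130,000; Mateus's £130,000 share passes to Mateus's issue.
Mateus's share (£130,000) is divided into 2 shares of £65,000: Nikolai and Wyatt each take £65,000.

Wyatt receives £65,000.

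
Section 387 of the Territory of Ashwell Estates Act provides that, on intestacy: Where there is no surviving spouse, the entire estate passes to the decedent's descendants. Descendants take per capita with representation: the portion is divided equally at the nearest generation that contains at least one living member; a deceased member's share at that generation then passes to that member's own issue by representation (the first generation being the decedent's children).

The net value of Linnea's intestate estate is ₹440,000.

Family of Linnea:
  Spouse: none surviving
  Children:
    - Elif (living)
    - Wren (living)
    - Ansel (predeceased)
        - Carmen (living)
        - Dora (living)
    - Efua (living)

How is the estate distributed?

Elif: ₹110,000; Wren: ₹110,000; Carmen: ₹55,000; Dora: ₹55,000; Efua: ₹110,000

The entire ₹440,000 passes to the descendants.
That amount (₹440,000) is divided into 4 shares of ₹110,000: Elif, Wren, and Efua each take ₹110,000; Ansel's ₹110,000 share passes to Ansel's issue.
Ansel's share (₹110,000) is divided into 2 shares of ₹55,000: Carmen and Dora each take ₹55,000.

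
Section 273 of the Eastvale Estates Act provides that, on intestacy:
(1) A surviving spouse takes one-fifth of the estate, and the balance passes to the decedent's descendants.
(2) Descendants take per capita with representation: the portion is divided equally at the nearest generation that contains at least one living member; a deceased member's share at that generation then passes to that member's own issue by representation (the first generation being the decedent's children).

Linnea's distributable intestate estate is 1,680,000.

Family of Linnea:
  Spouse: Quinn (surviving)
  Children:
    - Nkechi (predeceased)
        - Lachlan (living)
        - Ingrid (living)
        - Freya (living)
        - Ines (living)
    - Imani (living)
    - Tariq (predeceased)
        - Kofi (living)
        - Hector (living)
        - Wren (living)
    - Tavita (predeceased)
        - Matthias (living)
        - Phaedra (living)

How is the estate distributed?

Quinn: 336,000; Lachlan: 84,000; Ingrid: 84,000; Freya: 84,000; Ines: 84,000; Imani: 336,000; Kofi: 112,000; Hector: 112,000; Wren: 112,000; Matthias: 168,000; Phaedra: 168,000

Quinn takes one-fifth of 1,680,000 = 336,000. The remaining 1,344,000 passes to the descendants.
The descendants' portion (1,344,000) is divided into 4 shares of 336,000: Imani takes 336,000; Nkechi's 336,000 share passes to Nkechi's issue; Tariq's 336,000 share passes to Tariq's issue; Tavita's 336,000 share passes to Tavita's issue.
Nkechi's share (336,000) is divided into 4 shares of 84,000: Lachlan, Ingrid, Freya, and Ines each take 84,000.
Tariq's share (336,000) is divided into 3 shares of 112,000: Kofi, Hector, and Wren each take 112,000.
Tavita's share (336,000) is divided into 2 shares of 168,000: Matthias and Phaedra each take 168,000.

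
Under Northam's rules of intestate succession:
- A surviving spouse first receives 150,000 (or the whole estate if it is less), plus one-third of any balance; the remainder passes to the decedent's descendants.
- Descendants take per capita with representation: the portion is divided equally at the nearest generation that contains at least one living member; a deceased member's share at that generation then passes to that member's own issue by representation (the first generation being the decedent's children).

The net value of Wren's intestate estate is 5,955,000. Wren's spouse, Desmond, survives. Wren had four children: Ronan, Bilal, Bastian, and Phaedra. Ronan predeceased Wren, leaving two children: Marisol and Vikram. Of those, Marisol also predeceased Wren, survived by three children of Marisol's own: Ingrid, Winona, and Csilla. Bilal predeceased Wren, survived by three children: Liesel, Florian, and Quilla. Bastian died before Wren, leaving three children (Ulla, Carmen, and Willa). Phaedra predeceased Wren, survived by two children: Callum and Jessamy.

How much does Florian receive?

Florian receives 387,000.

Desmond first takes 150,000, leaving a balance of 5,805,000. Desmond then takes one-third of the balance (1,935,000), for a total of 2,085,000. The remaining 3,870,000 passes to the descendants.
No child survives, so the initial division is made at the grandchildren's generation.
The descendants' portion (3,870,000) is divided into 10 shares of 387,000: Vikram, Liesel, Florian, Quilla, Ulla, Carmen, Willa, Callum, and Jessamy each take 387,000; Marisol's 387,000 share passes to Marisol's issue.
Marisol's share (387,000) is divided into 3 shares of 129,000: Ingrid, Winona, and Csilla each take 129,000.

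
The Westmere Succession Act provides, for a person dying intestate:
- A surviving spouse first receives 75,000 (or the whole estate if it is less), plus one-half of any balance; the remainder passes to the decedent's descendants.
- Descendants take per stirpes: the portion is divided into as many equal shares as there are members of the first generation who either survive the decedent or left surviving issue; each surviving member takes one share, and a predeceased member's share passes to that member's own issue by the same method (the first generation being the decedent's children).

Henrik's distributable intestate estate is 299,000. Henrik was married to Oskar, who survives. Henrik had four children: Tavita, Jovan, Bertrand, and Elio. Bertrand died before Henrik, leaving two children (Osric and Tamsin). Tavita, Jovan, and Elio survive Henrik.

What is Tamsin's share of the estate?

Tamsin receives 14,000.

Oskar first takes 75,000, leaving a balance of 224,000. Oskar then takes one-half of the balance (112,000), for a total of 187,000. The remaining 112,000 passes to the descendants.
The descendants' portion (112,000) is divided into 4 shares of 28,000: Tavita, Jovan, and Elio each take 28,000; Bertrand's 28,000 share passes to Bertrand's issue.
Bertrand's share (28,000) is divided into 2 shares of 14,000: Osric and Tamsin each take 14,000.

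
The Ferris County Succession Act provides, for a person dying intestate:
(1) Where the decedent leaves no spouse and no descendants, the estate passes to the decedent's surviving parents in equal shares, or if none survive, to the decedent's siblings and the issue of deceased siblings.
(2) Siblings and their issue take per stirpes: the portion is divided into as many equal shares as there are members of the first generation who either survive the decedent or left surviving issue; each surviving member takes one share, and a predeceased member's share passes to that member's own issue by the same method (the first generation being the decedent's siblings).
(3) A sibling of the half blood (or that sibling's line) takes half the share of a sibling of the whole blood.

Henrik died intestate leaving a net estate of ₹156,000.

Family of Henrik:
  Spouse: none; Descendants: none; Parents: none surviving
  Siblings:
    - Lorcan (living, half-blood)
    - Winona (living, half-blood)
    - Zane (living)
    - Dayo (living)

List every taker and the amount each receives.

Lorcan: ₹26,000; Winona: ₹26,000; Zane: ₹52,000; Dayo: ₹52,000

The entire ₹156,000 passes to the siblings and their issue.
Counting each half-blood sibling's line as half a unit, there are 3 units in ₹156,000, so one unit is ₹52,000. Whole-blood lines (Zane and Dayo) take ₹52,000 each; half-blood lines (Lorcan and Winona) take ₹26,000 each.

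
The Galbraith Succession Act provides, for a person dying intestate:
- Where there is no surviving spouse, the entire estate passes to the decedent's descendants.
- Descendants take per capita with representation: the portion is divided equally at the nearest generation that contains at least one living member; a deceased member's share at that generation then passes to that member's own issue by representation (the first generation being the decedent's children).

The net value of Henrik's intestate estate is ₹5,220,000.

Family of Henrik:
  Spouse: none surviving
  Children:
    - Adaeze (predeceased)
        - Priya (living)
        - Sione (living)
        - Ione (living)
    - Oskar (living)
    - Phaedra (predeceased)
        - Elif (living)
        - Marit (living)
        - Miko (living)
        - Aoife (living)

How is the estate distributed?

The entire ₹5,220,000 passes to the descendants.
That amount (₹5,220,000) is divided into 3 shares of ₹1,740,000: Oskar takes ₹1,740,000; Adaeze's ₹1,740,000 share passes to Adaeze's issue; Phaedra's ₹1,740,000 share passes to Phaedra's issue.
Adaeze's share (₹1,740,000) is divided into 3 shares of ₹580,000: Priya, Sione, and Ione each take ₹580,000.
Phaedra's share (₹1,740,000) is divided into 4 shares of ₹435,000: Elif, Marit, Miko, and Aoife each take ₹435,000.

Priya: ₹580,000; Sione: ₹580,000; Ione: ₹580,000; Oskar: ₹1,740,000; Elif: ₹435,000; Marit: ₹435,000; Miko: ₹435,000; Aoife: ₹435,000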